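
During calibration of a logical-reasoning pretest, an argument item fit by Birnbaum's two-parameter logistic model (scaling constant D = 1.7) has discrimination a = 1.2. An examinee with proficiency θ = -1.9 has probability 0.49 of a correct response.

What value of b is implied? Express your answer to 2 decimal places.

-1.88

P(θ) = 1 / (1 + exp(−D·a(θ − b)))
logit(0.49) = ln(0.49/0.51) = -0.0400
b = θ − logit/(1.7·a) = -1.9 − (-0.0400)/2.0400 = -1.8804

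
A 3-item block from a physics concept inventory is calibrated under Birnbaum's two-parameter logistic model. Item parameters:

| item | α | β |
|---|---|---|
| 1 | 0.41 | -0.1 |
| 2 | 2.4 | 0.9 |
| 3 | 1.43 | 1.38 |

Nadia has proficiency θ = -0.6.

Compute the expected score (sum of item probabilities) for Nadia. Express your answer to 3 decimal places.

P(θ) = 1 / (1 + exp(−α(θ − β)))
P_1 = 1/(1+e^{0.2050}) = 0.4489
P_2 = 1/(1+e^{3.6000}) = 0.0266
P_3 = 1/(1+e^{2.8314}) = 0.0557
E[score] = 0.4489 + 0.0266 + 0.0557 = 0.5312

0.531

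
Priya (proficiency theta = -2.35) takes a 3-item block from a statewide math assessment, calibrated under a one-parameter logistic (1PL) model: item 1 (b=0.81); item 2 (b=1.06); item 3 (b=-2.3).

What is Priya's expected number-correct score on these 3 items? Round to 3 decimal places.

0.560

P(theta) = 1 / (1 + exp(−(theta − b)))
P_1 = 1/(1+e^{3.1600}) = 0.0407
P_2 = 1/(1+e^{3.4100}) = 0.0320
P_3 = 1/(1+e^{0.0500}) = 0.4875
E[score] = 0.0407 + 0.0320 + 0.4875 = 0.5602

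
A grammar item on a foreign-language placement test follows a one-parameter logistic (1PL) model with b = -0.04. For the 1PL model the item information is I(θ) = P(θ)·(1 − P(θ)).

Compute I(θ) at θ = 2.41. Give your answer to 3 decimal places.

P = 1/(1+e^{-2.4500}) = 0.9206
P(1−P) = 0.9206 × 0.0794 = 0.0731
I = P(1−P) = 0.07313

0.073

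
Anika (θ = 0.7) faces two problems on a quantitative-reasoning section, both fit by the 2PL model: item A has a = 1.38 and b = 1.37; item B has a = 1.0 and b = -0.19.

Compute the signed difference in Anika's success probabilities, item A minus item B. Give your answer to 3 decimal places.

P(θ) = 1 / (1 + exp(−a(θ − b)))
P_A = 0.2840
P_B = 0.7089
P_A − P_B = -0.4249

-0.425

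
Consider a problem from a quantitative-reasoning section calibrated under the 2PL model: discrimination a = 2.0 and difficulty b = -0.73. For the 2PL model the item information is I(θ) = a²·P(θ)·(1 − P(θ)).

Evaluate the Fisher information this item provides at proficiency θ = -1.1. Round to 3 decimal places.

0.875

P = 1/(1+e^{0.7400}) = 0.3230
P(1−P) = 0.3230 × 0.6770 = 0.2187
I = a² × P(1−P) = 2.0² × 0.2187 = 0.87469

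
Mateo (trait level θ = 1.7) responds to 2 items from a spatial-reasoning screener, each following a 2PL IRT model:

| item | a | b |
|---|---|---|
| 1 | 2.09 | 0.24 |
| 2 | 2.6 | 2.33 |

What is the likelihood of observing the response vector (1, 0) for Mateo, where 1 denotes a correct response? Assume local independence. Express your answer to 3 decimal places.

P(θ) = 1 / (1 + exp(−a(θ − b)))
P_1 = 1/(1+e^{-3.0514}) = 0.9548
P_2 = 1/(1+e^{1.6380}) = 0.1627
L = P_1 × (1−P_2) = 0.9548 × 0.8373 = 0.79945

0.799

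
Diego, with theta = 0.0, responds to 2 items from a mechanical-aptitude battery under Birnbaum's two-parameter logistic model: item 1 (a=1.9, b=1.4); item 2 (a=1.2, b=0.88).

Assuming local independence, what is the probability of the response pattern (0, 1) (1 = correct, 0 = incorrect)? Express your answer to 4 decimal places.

P(theta) = 1 / (1 + exp(−a(theta − b)))
P_1 = 1/(1+e^{2.6600}) = 0.0654
P_2 = 1/(1+e^{1.0560}) = 0.2581
L = (1−P_1) × P_2 = 0.9346 × 0.2581 = 0.24120

0.2412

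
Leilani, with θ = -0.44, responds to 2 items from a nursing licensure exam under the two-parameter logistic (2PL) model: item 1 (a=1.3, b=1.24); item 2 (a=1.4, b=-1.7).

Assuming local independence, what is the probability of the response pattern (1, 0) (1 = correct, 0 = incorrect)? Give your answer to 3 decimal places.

0.015

P(θ) = 1 / (1 + exp(−a(θ − b)))
P_1 = 1/(1+e^{2.1840}) = 0.1012
P_2 = 1/(1+e^{-1.7640}) = 0.8537
L = P_1 × (1−P_2) = 0.1012 × 0.1463 = 0.01480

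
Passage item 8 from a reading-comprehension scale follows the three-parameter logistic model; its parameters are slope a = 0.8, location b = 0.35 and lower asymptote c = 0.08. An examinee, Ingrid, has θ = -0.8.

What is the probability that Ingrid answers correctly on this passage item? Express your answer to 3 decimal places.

P(θ) = c + (1 − c) · 1 / (1 + exp(−a(θ − b)))
Exponent: 0.8 × (-0.8 − 0.35) = -0.9200
1/(1 + e^{0.9200}) = 0.2850
P = 0.08 + 0.92 × 0.2850 = 0.3422

0.342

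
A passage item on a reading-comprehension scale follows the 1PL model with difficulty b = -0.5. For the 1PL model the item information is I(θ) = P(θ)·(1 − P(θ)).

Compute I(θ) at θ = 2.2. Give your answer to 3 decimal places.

0.059

P = 1/(1+e^{-2.7000}) = 0.9370
P(1−P) = 0.9370 × 0.0630 = 0.0590
I = P(1−P) = 0.05901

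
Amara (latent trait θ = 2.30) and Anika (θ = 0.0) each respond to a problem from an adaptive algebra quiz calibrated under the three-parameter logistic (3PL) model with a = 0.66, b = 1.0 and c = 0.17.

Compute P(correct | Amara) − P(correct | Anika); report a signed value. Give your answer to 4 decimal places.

P(θ) = c + (1 − c) · 1 / (1 + exp(−a(θ − b)))
P(Amara) = 0.7529  [exponent 0.8580]
P(Anika) = 0.4528  [exponent -0.6600]
Difference = 0.7529 − 0.4528 = 0.3000

0.3000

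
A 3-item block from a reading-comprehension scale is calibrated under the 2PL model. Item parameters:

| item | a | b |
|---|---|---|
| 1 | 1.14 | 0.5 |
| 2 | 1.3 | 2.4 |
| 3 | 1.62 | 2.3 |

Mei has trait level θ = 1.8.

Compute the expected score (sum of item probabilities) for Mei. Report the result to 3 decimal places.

P(θ) = 1 / (1 + exp(−a(θ − b)))
P_1 = 1/(1+e^{-1.4820}) = 0.8149
P_2 = 1/(1+e^{0.7800}) = 0.3143
P_3 = 1/(1+e^{0.8100}) = 0.3079
E[score] = 0.8149 + 0.3143 + 0.3079 = 1.4371

1.437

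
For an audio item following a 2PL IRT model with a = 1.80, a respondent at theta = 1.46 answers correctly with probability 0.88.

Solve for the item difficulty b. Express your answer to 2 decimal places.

0.35

P(theta) = 1 / (1 + exp(−a(theta − b)))
logit(0.88) = ln(0.88/0.12) = 1.9924
b = theta − logit/(a) = 1.46 − 1.9924/1.8000 = 0.3531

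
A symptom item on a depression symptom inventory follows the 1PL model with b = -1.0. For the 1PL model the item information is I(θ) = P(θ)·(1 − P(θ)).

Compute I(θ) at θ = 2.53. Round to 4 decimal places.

0.0277

P = 1/(1+e^{-3.5300}) = 0.9715
P(1−P) = 0.9715 × 0.0285 = 0.0277
I = P(1−P) = 0.02766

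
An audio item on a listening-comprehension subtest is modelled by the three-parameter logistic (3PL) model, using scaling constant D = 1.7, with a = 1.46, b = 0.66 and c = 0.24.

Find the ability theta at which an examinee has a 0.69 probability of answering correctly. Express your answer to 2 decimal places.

P(theta) = c + (1 − c) · 1 / (1 + exp(−D·a(theta − b)))
Remove guessing floor: (0.69 − 0.24)/(1 − 0.24) = 0.5921
logit = ln(0.5921/0.4079) = 0.3727
theta = b + logit/(1.7·a) = 0.66 + 0.3727/2.4820 = 0.8102

0.81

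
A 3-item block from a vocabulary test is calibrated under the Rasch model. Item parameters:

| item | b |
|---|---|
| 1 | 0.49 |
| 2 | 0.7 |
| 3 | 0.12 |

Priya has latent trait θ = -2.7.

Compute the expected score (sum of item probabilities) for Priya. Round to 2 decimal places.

0.13

P(θ) = 1 / (1 + exp(−(θ − b)))
P_1 = 1/(1+e^{3.1900}) = 0.0395
P_2 = 1/(1+e^{3.4000}) = 0.0323
P_3 = 1/(1+e^{2.8200}) = 0.0563
E[score] = 0.0395 + 0.0323 + 0.0563 = 0.1281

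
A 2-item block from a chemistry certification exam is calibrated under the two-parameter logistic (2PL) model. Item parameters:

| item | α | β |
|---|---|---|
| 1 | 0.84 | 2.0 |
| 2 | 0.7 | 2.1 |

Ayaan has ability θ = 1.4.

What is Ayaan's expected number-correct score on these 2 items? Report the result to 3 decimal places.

0.756

P(θ) = 1 / (1 + exp(−α(θ − β)))
P_1 = 1/(1+e^{0.5040}) = 0.3766
P_2 = 1/(1+e^{0.4900}) = 0.3799
E[score] = 0.3766 + 0.3799 = 0.7565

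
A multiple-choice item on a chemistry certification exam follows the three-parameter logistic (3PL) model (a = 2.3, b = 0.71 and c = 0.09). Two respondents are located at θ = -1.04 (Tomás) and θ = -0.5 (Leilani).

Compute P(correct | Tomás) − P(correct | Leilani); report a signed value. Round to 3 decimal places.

P(θ) = c + (1 − c) · 1 / (1 + exp(−a(θ − b)))
P(Tomás) = 0.1060  [exponent -4.0250]
P(Leilani) = 0.1430  [exponent -2.7830]
Difference = 0.1060 − 0.1430 = -0.0370

-0.037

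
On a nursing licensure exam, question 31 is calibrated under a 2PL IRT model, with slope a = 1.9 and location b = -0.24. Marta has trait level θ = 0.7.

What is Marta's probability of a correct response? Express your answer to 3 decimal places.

P(θ) = 1 / (1 + exp(−a(θ − b)))
Exponent: 1.9 × (0.7 − (-0.24)) = 1.7860
1/(1 + e^{-1.7860}) = 0.8564

0.856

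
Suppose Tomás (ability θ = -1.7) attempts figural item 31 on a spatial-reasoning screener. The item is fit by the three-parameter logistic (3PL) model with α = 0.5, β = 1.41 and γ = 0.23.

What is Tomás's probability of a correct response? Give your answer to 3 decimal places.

0.364

P(θ) = γ + (1 − γ) · 1 / (1 + exp(−α(θ − β)))
Exponent: 0.5 × (-1.7 − 1.41) = -1.5550
1/(1 + e^{1.5550}) = 0.1744
P = 0.23 + 0.77 × 0.1744 = 0.3643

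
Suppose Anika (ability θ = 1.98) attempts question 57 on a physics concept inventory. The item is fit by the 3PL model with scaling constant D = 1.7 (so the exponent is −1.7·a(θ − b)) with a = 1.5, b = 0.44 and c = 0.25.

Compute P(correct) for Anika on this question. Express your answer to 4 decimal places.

P(θ) = c + (1 − c) · 1 / (1 + exp(−D·a(θ − b)))
Exponent: 1.7 × 1.5 × (1.98 − 0.44) = 3.9270
1/(1 + e^{-3.9270}) = 0.9807
P = 0.25 + 0.75 × 0.9807 = 0.9855

0.9855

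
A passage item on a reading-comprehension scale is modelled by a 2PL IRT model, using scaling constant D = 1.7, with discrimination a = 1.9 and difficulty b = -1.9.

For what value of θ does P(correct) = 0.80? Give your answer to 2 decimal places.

-1.47

P(θ) = 1 / (1 + exp(−D·a(θ − b)))
logit = ln(0.8000/0.2000) = 1.3863
θ = b + logit/(1.7·a) = -1.9 + 1.3863/3.2300 = -1.4708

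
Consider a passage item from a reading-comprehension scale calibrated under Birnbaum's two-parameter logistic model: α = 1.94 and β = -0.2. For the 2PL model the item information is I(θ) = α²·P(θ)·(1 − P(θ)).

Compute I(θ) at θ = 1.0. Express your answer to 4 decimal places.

0.3046

P = 1/(1+e^{-2.3280}) = 0.9112
P(1−P) = 0.9112 × 0.0888 = 0.0809
I = α² × P(1−P) = 1.94² × 0.0809 = 0.30462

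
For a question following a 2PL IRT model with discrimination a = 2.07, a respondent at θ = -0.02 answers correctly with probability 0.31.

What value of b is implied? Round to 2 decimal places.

P(θ) = 1 / (1 + exp(−a(θ − b)))
logit(0.31) = ln(0.31/0.69) = -0.8001
b = θ − logit/(a) = -0.02 − (-0.8001)/2.0700 = 0.3665

0.37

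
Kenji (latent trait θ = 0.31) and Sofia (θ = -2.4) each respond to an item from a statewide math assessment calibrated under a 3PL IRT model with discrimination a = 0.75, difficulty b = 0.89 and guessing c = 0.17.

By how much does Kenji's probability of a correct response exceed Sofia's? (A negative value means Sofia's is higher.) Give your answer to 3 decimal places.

P(θ) = c + (1 − c) · 1 / (1 + exp(−a(θ − b)))
P(Kenji) = 0.4961  [exponent -0.4350]
P(Sofia) = 0.2349  [exponent -2.4675]
Difference = 0.4961 − 0.2349 = 0.2613

0.261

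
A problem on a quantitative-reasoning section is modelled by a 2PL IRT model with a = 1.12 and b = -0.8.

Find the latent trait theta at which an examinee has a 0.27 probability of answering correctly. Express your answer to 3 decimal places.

P(theta) = 1 / (1 + exp(−a(theta − b)))
logit = ln(0.2700/0.7300) = -0.9946
theta = b + logit/(a) = -0.8 + (-0.9946)/1.1200 = -1.6881

-1.688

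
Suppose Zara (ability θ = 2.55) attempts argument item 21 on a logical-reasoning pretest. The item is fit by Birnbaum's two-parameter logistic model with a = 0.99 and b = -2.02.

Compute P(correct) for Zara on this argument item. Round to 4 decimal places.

P(θ) = 1 / (1 + exp(−a(θ − b)))
Exponent: 0.99 × (2.55 − (-2.02)) = 4.5243
1/(1 + e^{-4.5243}) = 0.9893

0.9893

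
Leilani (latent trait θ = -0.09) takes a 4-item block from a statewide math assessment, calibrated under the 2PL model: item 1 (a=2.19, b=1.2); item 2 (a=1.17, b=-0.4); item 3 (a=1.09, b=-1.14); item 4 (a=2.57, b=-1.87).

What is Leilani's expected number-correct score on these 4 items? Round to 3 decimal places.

P(θ) = 1 / (1 + exp(−a(θ − b)))
P_1 = 1/(1+e^{2.8251}) = 0.0560
P_2 = 1/(1+e^{-0.3627}) = 0.5897
P_3 = 1/(1+e^{-1.1445}) = 0.7585
P_4 = 1/(1+e^{-4.5746}) = 0.9898
E[score] = 0.0560 + 0.5897 + 0.7585 + 0.9898 = 2.3940

2.394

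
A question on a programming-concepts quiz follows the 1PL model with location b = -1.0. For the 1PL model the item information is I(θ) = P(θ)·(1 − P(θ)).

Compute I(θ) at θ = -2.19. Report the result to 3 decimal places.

0.179

P = 1/(1+e^{1.1900}) = 0.2333
P(1−P) = 0.2333 × 0.7667 = 0.1788
I = P(1−P) = 0.17885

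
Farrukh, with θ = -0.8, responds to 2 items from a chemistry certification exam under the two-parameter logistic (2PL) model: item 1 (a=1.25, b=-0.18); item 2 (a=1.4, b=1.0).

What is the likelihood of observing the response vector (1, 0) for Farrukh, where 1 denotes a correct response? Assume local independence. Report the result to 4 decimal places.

0.2919

P(θ) = 1 / (1 + exp(−a(θ − b)))
P_1 = 1/(1+e^{0.7750}) = 0.3154
P_2 = 1/(1+e^{2.5200}) = 0.0745
L = P_1 × (1−P_2) = 0.3154 × 0.9255 = 0.29191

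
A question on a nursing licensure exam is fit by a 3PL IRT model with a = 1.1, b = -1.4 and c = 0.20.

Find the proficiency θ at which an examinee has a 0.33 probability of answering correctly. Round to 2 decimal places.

P(θ) = c + (1 − c) · 1 / (1 + exp(−a(θ − b)))
Remove guessing floor: (0.33 − 0.20)/(1 − 0.20) = 0.1625
logit = ln(0.1625/0.8375) = -1.6397
θ = b + logit/(a) = -1.4 + (-1.6397)/1.1000 = -2.8907

-2.89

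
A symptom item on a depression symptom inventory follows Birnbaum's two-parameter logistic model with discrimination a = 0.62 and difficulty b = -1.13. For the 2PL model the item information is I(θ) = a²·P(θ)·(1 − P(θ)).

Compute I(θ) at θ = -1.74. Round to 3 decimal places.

0.093

P = 1/(1+e^{0.3782}) = 0.4066
P(1−P) = 0.4066 × 0.5934 = 0.2413
I = a² × P(1−P) = 0.62² × 0.2413 = 0.09274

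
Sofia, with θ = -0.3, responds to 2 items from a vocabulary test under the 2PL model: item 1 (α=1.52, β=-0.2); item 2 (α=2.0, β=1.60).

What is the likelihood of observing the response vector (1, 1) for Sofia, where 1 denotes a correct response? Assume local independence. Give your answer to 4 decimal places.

P(θ) = 1 / (1 + exp(−α(θ − β)))
P_1 = 1/(1+e^{0.1520}) = 0.4621
P_2 = 1/(1+e^{3.8000}) = 0.0219
L = P_1 × P_2 = 0.4621 × 0.0219 = 0.01011

0.0101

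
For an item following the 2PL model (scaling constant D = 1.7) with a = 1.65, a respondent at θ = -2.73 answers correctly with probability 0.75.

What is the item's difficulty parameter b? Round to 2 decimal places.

-3.12

P(θ) = 1 / (1 + exp(−D·a(θ − b)))
logit(0.75) = ln(0.75/0.25) = 1.0986
b = θ − logit/(1.7·a) = -2.73 − 1.0986/2.8050 = -3.1217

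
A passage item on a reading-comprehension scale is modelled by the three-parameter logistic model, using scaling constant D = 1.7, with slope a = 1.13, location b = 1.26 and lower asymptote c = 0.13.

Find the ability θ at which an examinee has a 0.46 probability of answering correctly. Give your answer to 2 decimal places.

P(θ) = c + (1 − c) · 1 / (1 + exp(−D·a(θ − b)))
Remove guessing floor: (0.46 − 0.13)/(1 − 0.13) = 0.3793
logit = ln(0.3793/0.6207) = -0.4925
θ = b + logit/(1.7·a) = 1.26 + (-0.4925)/1.9210 = 1.0036

1.00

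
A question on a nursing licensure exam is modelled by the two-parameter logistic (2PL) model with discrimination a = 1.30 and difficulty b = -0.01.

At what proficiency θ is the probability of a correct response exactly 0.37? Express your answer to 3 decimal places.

-0.419

P(θ) = 1 / (1 + exp(−a(θ − b)))
logit = ln(0.3700/0.6300) = -0.5322
θ = b + logit/(a) = -0.01 + (-0.5322)/1.3000 = -0.4194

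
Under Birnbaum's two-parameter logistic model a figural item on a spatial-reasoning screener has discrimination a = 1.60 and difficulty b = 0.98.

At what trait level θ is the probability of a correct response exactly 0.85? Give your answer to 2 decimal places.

P(θ) = 1 / (1 + exp(−a(θ − b)))
logit = ln(0.8500/0.1500) = 1.7346
θ = b + logit/(a) = 0.98 + 1.7346/1.6000 = 2.0641

2.06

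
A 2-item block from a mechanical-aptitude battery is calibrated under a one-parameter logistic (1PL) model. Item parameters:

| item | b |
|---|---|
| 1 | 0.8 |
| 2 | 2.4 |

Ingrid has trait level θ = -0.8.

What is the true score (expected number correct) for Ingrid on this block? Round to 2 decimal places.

0.21

P(θ) = 1 / (1 + exp(−(θ − b)))
P_1 = 1/(1+e^{1.6000}) = 0.1680
P_2 = 1/(1+e^{3.2000}) = 0.0392
E[score] = 0.1680 + 0.0392 = 0.2071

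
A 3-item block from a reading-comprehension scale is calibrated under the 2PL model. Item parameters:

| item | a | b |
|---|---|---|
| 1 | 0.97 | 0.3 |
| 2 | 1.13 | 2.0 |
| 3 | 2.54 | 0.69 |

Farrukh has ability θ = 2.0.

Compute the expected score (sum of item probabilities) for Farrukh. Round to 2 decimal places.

P(θ) = 1 / (1 + exp(−a(θ − b)))
P_1 = 1/(1+e^{-1.6490}) = 0.8388
P_2 = 1/(1+e^{0.0000}) = 0.5000
P_3 = 1/(1+e^{-3.3274}) = 0.9654
E[score] = 0.8388 + 0.5000 + 0.9654 = 2.3041

2.30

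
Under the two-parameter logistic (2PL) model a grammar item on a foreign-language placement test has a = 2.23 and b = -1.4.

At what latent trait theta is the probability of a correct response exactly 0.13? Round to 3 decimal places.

-2.252

P(theta) = 1 / (1 + exp(−a(theta − b)))
logit = ln(0.1300/0.8700) = -1.9010
theta = b + logit/(a) = -1.4 + (-1.9010)/2.2300 = -2.2524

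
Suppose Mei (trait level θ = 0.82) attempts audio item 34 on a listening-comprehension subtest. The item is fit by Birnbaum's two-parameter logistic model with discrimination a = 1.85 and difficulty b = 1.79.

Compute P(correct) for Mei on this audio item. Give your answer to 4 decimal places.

0.1425

P(θ) = 1 / (1 + exp(−a(θ − b)))
Exponent: 1.85 × (0.82 − 1.79) = -1.7945
1/(1 + e^{1.7945}) = 0.1425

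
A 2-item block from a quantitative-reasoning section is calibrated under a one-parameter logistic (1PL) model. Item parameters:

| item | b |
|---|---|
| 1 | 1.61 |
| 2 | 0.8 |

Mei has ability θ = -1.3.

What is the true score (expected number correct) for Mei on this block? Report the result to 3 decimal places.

P(θ) = 1 / (1 + exp(−(θ − b)))
P_1 = 1/(1+e^{2.9100}) = 0.0517
P_2 = 1/(1+e^{2.1000}) = 0.1091
E[score] = 0.0517 + 0.1091 = 0.1608

0.161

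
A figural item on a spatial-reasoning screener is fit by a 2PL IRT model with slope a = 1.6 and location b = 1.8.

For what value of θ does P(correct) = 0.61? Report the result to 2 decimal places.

P(θ) = 1 / (1 + exp(−a(θ − b)))
logit = ln(0.6100/0.3900) = 0.4473
θ = b + logit/(a) = 1.8 + 0.4473/1.6000 = 2.0796

2.08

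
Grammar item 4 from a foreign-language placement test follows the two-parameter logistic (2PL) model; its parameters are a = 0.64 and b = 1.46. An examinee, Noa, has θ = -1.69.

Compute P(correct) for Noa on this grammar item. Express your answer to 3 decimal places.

0.118

P(θ) = 1 / (1 + exp(−a(θ − b)))
Exponent: 0.64 × (-1.69 − 1.46) = -2.0160
1/(1 + e^{2.0160}) = 0.1175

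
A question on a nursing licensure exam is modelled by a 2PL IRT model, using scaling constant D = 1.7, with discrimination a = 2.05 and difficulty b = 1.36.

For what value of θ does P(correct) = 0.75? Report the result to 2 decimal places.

P(θ) = 1 / (1 + exp(−D·a(θ − b)))
logit = ln(0.7500/0.2500) = 1.0986
θ = b + logit/(1.7·a) = 1.36 + 1.0986/3.4850 = 1.6752

1.68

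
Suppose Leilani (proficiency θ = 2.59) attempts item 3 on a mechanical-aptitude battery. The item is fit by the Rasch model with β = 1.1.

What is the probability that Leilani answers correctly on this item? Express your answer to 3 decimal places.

P(θ) = 1 / (1 + exp(−(θ − β)))
Exponent: (2.59 − 1.1) = 1.4900
1/(1 + e^{-1.4900}) = 0.8161
P = 0.8161

0.816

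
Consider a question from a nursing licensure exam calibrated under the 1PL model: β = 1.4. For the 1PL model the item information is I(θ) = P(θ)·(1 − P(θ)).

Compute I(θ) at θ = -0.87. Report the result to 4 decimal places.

0.0849

P = 1/(1+e^{2.2700}) = 0.0936
P(1−P) = 0.0936 × 0.9064 = 0.0849
I = P(1−P) = 0.08487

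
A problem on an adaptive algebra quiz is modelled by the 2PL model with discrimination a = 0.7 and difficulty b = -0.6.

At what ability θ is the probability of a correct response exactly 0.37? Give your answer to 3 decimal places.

-1.360

P(θ) = 1 / (1 + exp(−a(θ − b)))
logit = ln(0.3700/0.6300) = -0.5322
θ = b + logit/(a) = -0.6 + (-0.5322)/0.7000 = -1.3603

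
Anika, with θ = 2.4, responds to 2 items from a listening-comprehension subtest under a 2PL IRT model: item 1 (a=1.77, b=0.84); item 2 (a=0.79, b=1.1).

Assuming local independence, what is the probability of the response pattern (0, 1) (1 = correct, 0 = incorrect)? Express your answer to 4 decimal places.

0.0438

P(θ) = 1 / (1 + exp(−a(θ − b)))
P_1 = 1/(1+e^{-2.7612}) = 0.9405
P_2 = 1/(1+e^{-1.0270}) = 0.7363
L = (1−P_1) × P_2 = 0.0595 × 0.7363 = 0.04378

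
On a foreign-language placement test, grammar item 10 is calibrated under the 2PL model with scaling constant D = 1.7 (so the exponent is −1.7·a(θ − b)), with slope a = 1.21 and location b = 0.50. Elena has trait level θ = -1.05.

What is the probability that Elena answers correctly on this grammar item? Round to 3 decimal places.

P(θ) = 1 / (1 + exp(−D·a(θ − b)))
Exponent: 1.7 × 1.21 × (-1.05 − 0.50) = -3.1883
1/(1 + e^{3.1883}) = 0.0396
P = 0.0396

0.040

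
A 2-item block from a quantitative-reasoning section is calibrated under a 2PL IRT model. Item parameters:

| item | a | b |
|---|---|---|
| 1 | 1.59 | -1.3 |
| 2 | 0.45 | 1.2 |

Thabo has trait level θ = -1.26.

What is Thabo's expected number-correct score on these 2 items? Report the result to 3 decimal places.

P(θ) = 1 / (1 + exp(−a(θ − b)))
P_1 = 1/(1+e^{-0.0636}) = 0.5159
P_2 = 1/(1+e^{1.1070}) = 0.2484
E[score] = 0.5159 + 0.2484 = 0.7643

0.764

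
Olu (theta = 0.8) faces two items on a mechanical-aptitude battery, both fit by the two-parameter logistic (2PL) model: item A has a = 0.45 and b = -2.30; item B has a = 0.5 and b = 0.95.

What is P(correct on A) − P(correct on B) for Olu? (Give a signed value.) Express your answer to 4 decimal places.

0.3201

P(theta) = 1 / (1 + exp(−a(theta − b)))
P_A = 0.8014
P_B = 0.4813
P_A − P_B = 0.3201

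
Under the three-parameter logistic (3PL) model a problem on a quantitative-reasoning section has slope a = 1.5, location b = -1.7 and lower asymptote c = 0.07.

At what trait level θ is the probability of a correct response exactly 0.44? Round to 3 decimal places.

P(θ) = c + (1 − c) · 1 / (1 + exp(−a(θ − b)))
Remove guessing floor: (0.44 − 0.07)/(1 − 0.07) = 0.3978
logit = ln(0.3978/0.6022) = -0.4144
θ = b + logit/(a) = -1.7 + (-0.4144)/1.5000 = -1.9763

-1.976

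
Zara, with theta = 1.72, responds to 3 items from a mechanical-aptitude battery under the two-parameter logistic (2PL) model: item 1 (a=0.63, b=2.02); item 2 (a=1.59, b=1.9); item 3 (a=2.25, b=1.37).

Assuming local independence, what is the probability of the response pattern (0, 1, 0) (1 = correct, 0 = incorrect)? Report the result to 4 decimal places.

0.0734

P(theta) = 1 / (1 + exp(−a(theta − b)))
P_1 = 1/(1+e^{0.1890}) = 0.4529
P_2 = 1/(1+e^{0.2862}) = 0.4289
P_3 = 1/(1+e^{-0.7875}) = 0.6873
L = (1−P_1) × P_2 × (1−P_3) = 0.5471 × 0.4289 × 0.3127 = 0.07338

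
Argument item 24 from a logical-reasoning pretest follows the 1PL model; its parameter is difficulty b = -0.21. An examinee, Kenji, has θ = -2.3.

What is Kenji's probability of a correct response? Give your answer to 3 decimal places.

0.110

P(θ) = 1 / (1 + exp(−(θ − b)))
Exponent: (-2.3 − (-0.21)) = -2.0900
1/(1 + e^{2.0900}) = 0.1101
P = 0.1101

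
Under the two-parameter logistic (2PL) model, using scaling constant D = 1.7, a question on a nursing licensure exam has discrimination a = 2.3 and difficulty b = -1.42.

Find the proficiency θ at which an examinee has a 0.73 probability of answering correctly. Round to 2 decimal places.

-1.17

P(θ) = 1 / (1 + exp(−D·a(θ − b)))
logit = ln(0.7300/0.2700) = 0.9946
θ = b + logit/(1.7·a) = -1.42 + 0.9946/3.9100 = -1.1656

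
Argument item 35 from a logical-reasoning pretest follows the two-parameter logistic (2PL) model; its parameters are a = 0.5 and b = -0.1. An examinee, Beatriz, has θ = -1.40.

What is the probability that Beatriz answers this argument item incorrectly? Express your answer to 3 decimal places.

P(θ) = 1 / (1 + exp(−a(θ − b)))
Exponent: 0.5 × (-1.40 − (-0.1)) = -0.6500
1/(1 + e^{0.6500}) = 0.3430
P(incorrect) = 1 − 0.3430 = 0.6570

0.657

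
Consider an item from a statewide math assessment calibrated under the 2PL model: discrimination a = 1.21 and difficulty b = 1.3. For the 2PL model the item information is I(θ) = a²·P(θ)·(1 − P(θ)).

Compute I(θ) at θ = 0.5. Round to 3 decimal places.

P = 1/(1+e^{0.9680}) = 0.2753
P(1−P) = 0.2753 × 0.7247 = 0.1995
I = a² × P(1−P) = 1.21² × 0.1995 = 0.29209

0.292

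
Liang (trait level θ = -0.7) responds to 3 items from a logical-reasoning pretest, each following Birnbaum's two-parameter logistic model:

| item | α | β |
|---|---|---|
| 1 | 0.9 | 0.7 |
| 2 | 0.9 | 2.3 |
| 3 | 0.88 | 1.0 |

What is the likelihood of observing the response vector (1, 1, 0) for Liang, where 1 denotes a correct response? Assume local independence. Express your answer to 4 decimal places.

0.0114

P(θ) = 1 / (1 + exp(−α(θ − β)))
P_1 = 1/(1+e^{1.2600}) = 0.2210
P_2 = 1/(1+e^{2.7000}) = 0.0630
P_3 = 1/(1+e^{1.4960}) = 0.1830
L = P_1 × P_2 × (1−P_3) = 0.2210 × 0.0630 × 0.8170 = 0.01137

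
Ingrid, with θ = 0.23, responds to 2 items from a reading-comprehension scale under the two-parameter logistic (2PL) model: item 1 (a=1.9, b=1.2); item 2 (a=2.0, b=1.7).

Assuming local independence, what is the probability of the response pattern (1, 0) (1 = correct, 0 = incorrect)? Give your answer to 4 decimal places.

P(θ) = 1 / (1 + exp(−a(θ − b)))
P_1 = 1/(1+e^{1.8430}) = 0.1367
P_2 = 1/(1+e^{2.9400}) = 0.0502
L = P_1 × (1−P_2) = 0.1367 × 0.9498 = 0.12983

0.1298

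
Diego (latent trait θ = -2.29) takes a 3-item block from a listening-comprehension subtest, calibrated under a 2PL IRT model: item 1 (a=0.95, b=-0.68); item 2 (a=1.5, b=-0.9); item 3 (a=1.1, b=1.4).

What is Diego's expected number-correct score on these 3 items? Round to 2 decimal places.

0.31

P(θ) = 1 / (1 + exp(−a(θ − b)))
P_1 = 1/(1+e^{1.5295}) = 0.1781
P_2 = 1/(1+e^{2.0850}) = 0.1106
P_3 = 1/(1+e^{4.0590}) = 0.0170
E[score] = 0.1781 + 0.1106 + 0.0170 = 0.3056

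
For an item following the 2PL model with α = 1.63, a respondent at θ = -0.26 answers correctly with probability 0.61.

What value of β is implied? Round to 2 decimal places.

-0.53

P(θ) = 1 / (1 + exp(−α(θ − β)))
logit(0.61) = ln(0.61/0.39) = 0.4473
β = θ − logit/(α) = -0.26 − 0.4473/1.6300 = -0.5344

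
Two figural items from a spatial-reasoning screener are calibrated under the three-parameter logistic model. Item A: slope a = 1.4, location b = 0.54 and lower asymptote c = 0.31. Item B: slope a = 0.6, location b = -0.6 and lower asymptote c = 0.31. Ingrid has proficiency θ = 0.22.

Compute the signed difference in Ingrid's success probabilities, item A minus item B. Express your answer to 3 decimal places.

P(θ) = c + (1 − c) · 1 / (1 + exp(−a(θ − b)))
P_A = 0.5790
P_B = 0.7382
P_A − P_B = -0.1592

-0.159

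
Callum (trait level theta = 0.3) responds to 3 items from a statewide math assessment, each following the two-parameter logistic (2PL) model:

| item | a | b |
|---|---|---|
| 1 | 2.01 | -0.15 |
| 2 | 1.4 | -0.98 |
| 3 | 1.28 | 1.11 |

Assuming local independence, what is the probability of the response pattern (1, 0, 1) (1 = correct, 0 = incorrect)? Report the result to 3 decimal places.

0.027

P(theta) = 1 / (1 + exp(−a(theta − b)))
P_1 = 1/(1+e^{-0.9045}) = 0.7119
P_2 = 1/(1+e^{-1.7920}) = 0.8572
P_3 = 1/(1+e^{1.0368}) = 0.2618
L = P_1 × (1−P_2) × P_3 = 0.7119 × 0.1428 × 0.2618 = 0.02662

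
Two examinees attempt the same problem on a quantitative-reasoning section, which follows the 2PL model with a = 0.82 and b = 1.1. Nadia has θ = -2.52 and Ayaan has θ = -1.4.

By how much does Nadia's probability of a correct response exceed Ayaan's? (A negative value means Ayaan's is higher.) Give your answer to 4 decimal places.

P(θ) = 1 / (1 + exp(−a(θ − b)))
P(Nadia) = 0.0489  [exponent -2.9684]
P(Ayaan) = 0.1141  [exponent -2.0500]
Difference = 0.0489 − 0.1141 = -0.0652

-0.0652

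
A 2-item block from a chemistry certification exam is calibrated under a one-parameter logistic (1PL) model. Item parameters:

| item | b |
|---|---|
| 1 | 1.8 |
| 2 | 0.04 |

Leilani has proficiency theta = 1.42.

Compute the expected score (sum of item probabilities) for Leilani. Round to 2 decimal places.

1.21

P(theta) = 1 / (1 + exp(−(theta − b)))
P_1 = 1/(1+e^{0.3800}) = 0.4061
P_2 = 1/(1+e^{-1.3800}) = 0.7990
E[score] = 0.4061 + 0.7990 = 1.2051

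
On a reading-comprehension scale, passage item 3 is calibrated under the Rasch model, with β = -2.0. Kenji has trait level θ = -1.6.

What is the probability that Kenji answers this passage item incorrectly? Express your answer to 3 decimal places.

P(θ) = 1 / (1 + exp(−(θ − β)))
Exponent: (-1.6 − (-2.0)) = 0.4000
1/(1 + e^{-0.4000}) = 0.5987
P = 0.5987
P(incorrect) = 1 − 0.5987 = 0.4013

0.401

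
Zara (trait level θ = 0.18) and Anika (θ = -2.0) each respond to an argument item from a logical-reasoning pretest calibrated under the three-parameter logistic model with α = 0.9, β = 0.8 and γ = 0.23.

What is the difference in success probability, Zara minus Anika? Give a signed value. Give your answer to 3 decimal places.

0.223

P(θ) = γ + (1 − γ) · 1 / (1 + exp(−α(θ − β)))
P(Zara) = 0.5103  [exponent -0.5580]
P(Anika) = 0.2873  [exponent -2.5200]
Difference = 0.5103 − 0.2873 = 0.2229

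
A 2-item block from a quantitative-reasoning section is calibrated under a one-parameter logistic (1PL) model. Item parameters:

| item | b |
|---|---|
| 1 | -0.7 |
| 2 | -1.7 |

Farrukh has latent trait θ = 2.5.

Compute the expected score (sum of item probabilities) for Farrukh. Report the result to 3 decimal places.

1.946

P(θ) = 1 / (1 + exp(−(θ − b)))
P_1 = 1/(1+e^{-3.2000}) = 0.9608
P_2 = 1/(1+e^{-4.2000}) = 0.9852
E[score] = 0.9608 + 0.9852 = 1.9461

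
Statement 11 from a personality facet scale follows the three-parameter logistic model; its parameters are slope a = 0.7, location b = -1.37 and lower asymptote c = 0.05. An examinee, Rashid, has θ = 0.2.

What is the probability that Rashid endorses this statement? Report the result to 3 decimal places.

P(θ) = c + (1 − c) · 1 / (1 + exp(−a(θ − b)))
Exponent: 0.7 × (0.2 − (-1.37)) = 1.0990
1/(1 + e^{-1.0990}) = 0.7501
P = 0.05 + 0.95 × 0.7501 = 0.7626

0.763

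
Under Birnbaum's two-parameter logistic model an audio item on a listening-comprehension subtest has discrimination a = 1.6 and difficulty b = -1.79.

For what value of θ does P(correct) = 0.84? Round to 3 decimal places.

P(θ) = 1 / (1 + exp(−a(θ − b)))
logit = ln(0.8400/0.1600) = 1.6582
θ = b + logit/(a) = -1.79 + 1.6582/1.6000 = -0.7536

-0.754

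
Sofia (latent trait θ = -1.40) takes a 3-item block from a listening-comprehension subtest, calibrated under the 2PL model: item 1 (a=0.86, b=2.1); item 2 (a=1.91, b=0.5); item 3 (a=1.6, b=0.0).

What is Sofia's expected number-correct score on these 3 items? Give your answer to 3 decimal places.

P(θ) = 1 / (1 + exp(−a(θ − b)))
P_1 = 1/(1+e^{3.0100}) = 0.0470
P_2 = 1/(1+e^{3.6290}) = 0.0259
P_3 = 1/(1+e^{2.2400}) = 0.0962
E[score] = 0.0470 + 0.0259 + 0.0962 = 0.1690

0.169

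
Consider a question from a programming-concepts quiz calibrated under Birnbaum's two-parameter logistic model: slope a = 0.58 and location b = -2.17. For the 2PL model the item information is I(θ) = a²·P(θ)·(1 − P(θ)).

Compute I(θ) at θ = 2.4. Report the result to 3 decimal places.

P = 1/(1+e^{-2.6506}) = 0.9340
P(1−P) = 0.9340 × 0.0660 = 0.0616
I = a² × P(1−P) = 0.58² × 0.0616 = 0.02072

0.021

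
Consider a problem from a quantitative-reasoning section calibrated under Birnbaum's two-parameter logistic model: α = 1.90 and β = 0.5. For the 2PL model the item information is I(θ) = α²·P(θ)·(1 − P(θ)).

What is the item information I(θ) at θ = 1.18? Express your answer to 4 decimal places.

0.6103

P = 1/(1+e^{-1.2920}) = 0.7845
P(1−P) = 0.7845 × 0.2155 = 0.1691
I = α² × P(1−P) = 1.90² × 0.1691 = 0.61034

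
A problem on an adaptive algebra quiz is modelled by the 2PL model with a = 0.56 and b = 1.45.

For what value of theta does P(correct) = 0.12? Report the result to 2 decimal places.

P(theta) = 1 / (1 + exp(−a(theta − b)))
logit = ln(0.1200/0.8800) = -1.9924
theta = b + logit/(a) = 1.45 + (-1.9924)/0.5600 = -2.1079

-2.11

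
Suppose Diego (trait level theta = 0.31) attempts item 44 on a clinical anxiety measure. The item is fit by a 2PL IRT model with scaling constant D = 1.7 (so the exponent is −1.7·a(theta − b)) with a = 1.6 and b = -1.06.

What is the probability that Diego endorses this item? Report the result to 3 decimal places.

0.976

P(theta) = 1 / (1 + exp(−D·a(theta − b)))
Exponent: 1.7 × 1.6 × (0.31 − (-1.06)) = 3.7264
1/(1 + e^{-3.7264}) = 0.9765
P = 0.9765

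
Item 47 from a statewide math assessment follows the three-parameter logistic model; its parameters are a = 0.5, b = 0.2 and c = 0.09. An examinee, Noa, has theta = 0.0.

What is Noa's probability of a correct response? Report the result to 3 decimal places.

0.522

P(theta) = c + (1 − c) · 1 / (1 + exp(−a(theta − b)))
Exponent: 0.5 × (0.0 − 0.2) = -0.1000
1/(1 + e^{0.1000}) = 0.4750
P = 0.09 + 0.91 × 0.4750 = 0.5223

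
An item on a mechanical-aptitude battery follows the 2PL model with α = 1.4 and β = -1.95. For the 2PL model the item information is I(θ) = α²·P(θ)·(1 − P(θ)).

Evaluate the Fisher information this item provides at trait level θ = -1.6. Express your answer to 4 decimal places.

P = 1/(1+e^{-0.4900}) = 0.6201
P(1−P) = 0.6201 × 0.3799 = 0.2356
I = α² × P(1−P) = 1.4² × 0.2356 = 0.46173

0.4617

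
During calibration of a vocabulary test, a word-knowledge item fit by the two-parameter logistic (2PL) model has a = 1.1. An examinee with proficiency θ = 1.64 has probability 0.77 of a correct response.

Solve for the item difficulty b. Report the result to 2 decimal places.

0.54

P(θ) = 1 / (1 + exp(−a(θ − b)))
logit(0.77) = ln(0.77/0.23) = 1.2083
b = θ − logit/(a) = 1.64 − 1.2083/1.1000 = 0.5415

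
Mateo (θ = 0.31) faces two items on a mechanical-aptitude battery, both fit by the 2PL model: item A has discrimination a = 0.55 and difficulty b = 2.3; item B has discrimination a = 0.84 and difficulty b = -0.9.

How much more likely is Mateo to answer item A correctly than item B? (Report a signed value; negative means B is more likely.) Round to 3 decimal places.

P(θ) = 1 / (1 + exp(−a(θ − b)))
P_A = 0.2508
P_B = 0.7343
P_A − P_B = -0.4835

-0.483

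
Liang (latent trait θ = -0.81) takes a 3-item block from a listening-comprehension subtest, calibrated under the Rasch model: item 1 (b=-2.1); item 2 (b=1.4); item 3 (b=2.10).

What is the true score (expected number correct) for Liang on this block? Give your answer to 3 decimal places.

0.935

P(θ) = 1 / (1 + exp(−(θ − b)))
P_1 = 1/(1+e^{-1.2900}) = 0.7841
P_2 = 1/(1+e^{2.2100}) = 0.0989
P_3 = 1/(1+e^{2.9100}) = 0.0517
E[score] = 0.7841 + 0.0989 + 0.0517 = 0.9347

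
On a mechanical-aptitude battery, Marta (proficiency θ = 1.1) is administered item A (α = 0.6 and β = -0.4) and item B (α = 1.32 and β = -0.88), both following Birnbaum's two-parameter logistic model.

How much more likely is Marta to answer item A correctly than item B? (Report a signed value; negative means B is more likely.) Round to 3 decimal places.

-0.221

P(θ) = 1 / (1 + exp(−α(θ − β)))
P_A = 0.7109
P_B = 0.9317
P_A − P_B = -0.2208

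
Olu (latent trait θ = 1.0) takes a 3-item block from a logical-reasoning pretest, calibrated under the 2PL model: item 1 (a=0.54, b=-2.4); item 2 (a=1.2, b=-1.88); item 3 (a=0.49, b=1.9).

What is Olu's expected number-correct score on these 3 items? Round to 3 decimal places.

2.223

P(θ) = 1 / (1 + exp(−a(θ − b)))
P_1 = 1/(1+e^{-1.8360}) = 0.8625
P_2 = 1/(1+e^{-3.4560}) = 0.9694
P_3 = 1/(1+e^{0.4410}) = 0.3915
E[score] = 0.8625 + 0.9694 + 0.3915 = 2.2234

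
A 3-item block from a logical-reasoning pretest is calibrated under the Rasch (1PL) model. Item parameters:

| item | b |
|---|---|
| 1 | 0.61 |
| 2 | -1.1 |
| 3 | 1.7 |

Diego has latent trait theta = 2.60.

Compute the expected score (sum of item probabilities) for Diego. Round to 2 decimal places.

2.57

P(theta) = 1 / (1 + exp(−(theta − b)))
P_1 = 1/(1+e^{-1.9900}) = 0.8797
P_2 = 1/(1+e^{-3.7000}) = 0.9759
P_3 = 1/(1+e^{-0.9000}) = 0.7109
E[score] = 0.8797 + 0.9759 + 0.7109 = 2.5666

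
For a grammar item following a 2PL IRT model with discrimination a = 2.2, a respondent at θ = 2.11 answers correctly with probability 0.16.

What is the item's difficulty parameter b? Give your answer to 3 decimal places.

P(θ) = 1 / (1 + exp(−a(θ − b)))
logit(0.16) = ln(0.16/0.84) = -1.6582
b = θ − logit/(a) = 2.11 − (-1.6582)/2.2000 = 2.8637

2.864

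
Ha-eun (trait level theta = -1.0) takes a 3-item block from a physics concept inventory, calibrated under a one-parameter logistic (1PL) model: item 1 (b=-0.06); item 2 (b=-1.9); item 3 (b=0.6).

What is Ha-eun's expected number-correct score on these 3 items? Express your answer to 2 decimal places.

P(theta) = 1 / (1 + exp(−(theta − b)))
P_1 = 1/(1+e^{0.9400}) = 0.2809
P_2 = 1/(1+e^{-0.9000}) = 0.7109
P_3 = 1/(1+e^{1.6000}) = 0.1680
E[score] = 0.2809 + 0.7109 + 0.1680 = 1.1598

1.16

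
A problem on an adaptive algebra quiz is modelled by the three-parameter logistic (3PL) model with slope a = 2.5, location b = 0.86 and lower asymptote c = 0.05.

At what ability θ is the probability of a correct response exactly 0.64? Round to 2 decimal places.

P(θ) = c + (1 − c) · 1 / (1 + exp(−a(θ − b)))
Remove guessing floor: (0.64 − 0.05)/(1 − 0.05) = 0.6211
logit = ln(0.6211/0.3789) = 0.4940
θ = b + logit/(a) = 0.86 + 0.4940/2.5000 = 1.0576

1.06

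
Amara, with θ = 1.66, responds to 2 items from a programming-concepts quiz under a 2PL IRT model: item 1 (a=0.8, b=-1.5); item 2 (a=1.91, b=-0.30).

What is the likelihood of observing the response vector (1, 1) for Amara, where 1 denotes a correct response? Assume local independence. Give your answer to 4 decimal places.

P(θ) = 1 / (1 + exp(−a(θ − b)))
P_1 = 1/(1+e^{-2.5280}) = 0.9261
P_2 = 1/(1+e^{-3.7436}) = 0.9769
L = P_1 × P_2 = 0.9261 × 0.9769 = 0.90467

0.9047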